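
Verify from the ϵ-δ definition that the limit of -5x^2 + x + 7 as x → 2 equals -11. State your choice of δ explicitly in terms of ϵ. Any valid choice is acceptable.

δ = min(2, ϵ/29)

Let ϵ > 0. We want δ > 0 such that 0 < |x − 2| < δ implies |(-5x^2 + x + 7) + 11| < ϵ.
(-5x^2 + x + 7) + 11 = -5x^2 + x + 18 = (x − 2)(-5x - 9).
So |(-5x^2 + x + 7) + 11| = |x − 2|·|-5x - 9|.
Assume first that |x − 2| < 2, so |x| < 4. Then |-5x - 9| ≤ 5·4 + 9 = 29.
Hence |(-5x^2 + x + 7) + 11| ≤ 29|x − 2| < ϵ provided |x − 2| < ϵ/29.
Take δ = min(2, ϵ/29). Then 0 < |x − 2| < δ gives both |x − 2| < 2 and |x − 2| < ϵ/29, so |(-5x^2 + x + 7) + 11| < ϵ.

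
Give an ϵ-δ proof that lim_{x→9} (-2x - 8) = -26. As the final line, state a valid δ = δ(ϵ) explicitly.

Fix ϵ > 0. We need δ > 0 so that 0 < |x − 9| < δ implies |(-2x - 8) + 26| < ϵ.
Since (-2x - 8) + 26 = -2(x − 9), we have |(-2x - 8) + 26| = 2|x − 9|.
So 2|x − 9| < ϵ exactly when |x − 9| < ϵ/2.
Choosing δ = ϵ/2 gives |(-2x - 8) + 26| = 2|x − 9| < ϵ whenever |x − 9| < δ.

δ = ϵ/2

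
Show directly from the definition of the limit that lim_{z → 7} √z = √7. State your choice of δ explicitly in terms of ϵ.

Suppose ϵ > 0. We want δ > 0 such that 0 < |z − 7| < δ implies |√z − √7| < ϵ.
Multiplying by the conjugate, |√z − √7| = |z − 7|/(√z + √7).
Restrict δ ≤ 7 so that |z − 7| < 7 forces z > 0, and then √z + √7 > √7.
Hence |√z − √7| < |z − 7|/√7, which is < ϵ once |z − 7| < √7·ϵ.
Take δ = min(7, √7·ϵ). If 0 < |z − 7| < δ then z > 0 and |√z − √7| < |z − 7|/√7 < ϵ.

δ = min(7, √7·ϵ)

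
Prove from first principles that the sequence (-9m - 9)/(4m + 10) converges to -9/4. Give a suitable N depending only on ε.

N = (27/8)/ε

Suppose ε > 0. For m ≥ 1, |(-9m - 9)/(4m + 10) + 9/4| = |54|/(4(4m + 10)) = 54/(4(4m + 10)).
Since 4m + 10 ≥ 4m for m ≥ 1, this is ≤ 54/(4·4m) = (27/8)/m.
So |(-9m - 9)/(4m + 10) + 9/4| < ε whenever m > (27/8)/ε.
Take N = (27/8)/ε. If m > N then |(-9m - 9)/(4m + 10) + 9/4| ≤ (27/8)/m < ε.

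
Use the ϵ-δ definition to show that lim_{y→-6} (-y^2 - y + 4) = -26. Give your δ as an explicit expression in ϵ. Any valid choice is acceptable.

δ = min(2, ϵ/13)

Suppose ϵ > 0. We want δ > 0 such that 0 < |y + 6| < δ implies |(-y^2 - y + 4) + 26| < ϵ.
(-y^2 - y + 4) + 26 = -y^2 - y + 30 = (y + 6)(-y + 5).
So |(-y^2 - y + 4) + 26| = |y + 6|·|-y + 5|.
Assume first that |y + 6| < 2, so |y| < 8. Then |-y + 5| ≤ 8 + 5 = 13.
Hence |(-y^2 - y + 4) + 26| ≤ 13|y + 6| < ϵ provided |y + 6| < ϵ/13.
Take δ = min(2, ϵ/13). Then 0 < |y + 6| < δ gives both |y + 6| < 2 and |y + 6| < ϵ/13, so |(-y^2 - y + 4) + 26| < ϵ.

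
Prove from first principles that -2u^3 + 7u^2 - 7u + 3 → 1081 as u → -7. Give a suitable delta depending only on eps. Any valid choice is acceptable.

Let eps > 0. We want delta > 0 such that 0 < |u + 7| < delta implies |(-2u^3 + 7u^2 - 7u + 3) − 1081| < eps.
(-2u^3 + 7u^2 - 7u + 3) − 1081 = -2u^3 + 7u^2 - 7u - 1078 = (u + 7)(-2u^2 + 21u - 154).
So |(-2u^3 + 7u^2 - 7u + 3) − 1081| = |u + 7|·|-2u^2 + 21u - 154|.
Assume first that |u + 7| < 1, so |u| < 8. Then |-2u^2 + 21u - 154| ≤ 2·8^2 + 21·8 + 154 = 450.
Hence |(-2u^3 + 7u^2 - 7u + 3) − 1081| ≤ 450|u + 7| < eps provided |u + 7| < eps/450.
Choosing delta = min(1, eps/450) ensures both conditions, hence |(-2u^3 + 7u^2 - 7u + 3) − 1081| < eps.

delta = min(1, eps/450)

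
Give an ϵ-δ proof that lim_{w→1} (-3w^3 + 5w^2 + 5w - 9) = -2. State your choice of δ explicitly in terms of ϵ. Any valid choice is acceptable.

δ = min(1, ϵ/23)

Let ϵ > 0. We want δ > 0 such that 0 < |w − 1| < δ implies |(-3w^3 + 5w^2 + 5w - 9) + 2| < ϵ.
(-3w^3 + 5w^2 + 5w - 9) + 2 = -3w^3 + 5w^2 + 5w - 7 = (w − 1)(-3w^2 + 2w + 7).
So |(-3w^3 + 5w^2 + 5w - 9) + 2| = |w − 1|·|-3w^2 + 2w + 7|.
Assume first that |w − 1| < 1, so |w| < 2. Then |-3w^2 + 2w + 7| ≤ 3·2^2 + 2·2 + 7 = 23.
Hence |(-3w^3 + 5w^2 + 5w - 9) + 2| ≤ 23|w − 1| < ϵ provided |w − 1| < ϵ/23.
Take δ = min(1, ϵ/23). Then 0 < |w − 1| < δ gives both |w − 1| < 1 and |w − 1| < ϵ/23, so |(-3w^3 + 5w^2 + 5w - 9) + 2| < ϵ.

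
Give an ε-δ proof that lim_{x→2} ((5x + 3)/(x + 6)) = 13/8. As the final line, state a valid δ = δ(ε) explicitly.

Let ε > 0. We want δ > 0 with 0 < |x − 2| < δ ⇒ |(5x + 3)/(x + 6) − (13/8)| < ε.
Combining over a common denominator, (5x + 3)/(x + 6) − (13/8) = [(5x + 3)·8 − 13·(x + 6)] / [8·(x + 6)] = 27(x − 2) / (8(x + 6)).
So |(5x + 3)/(x + 6) − (13/8)| = 27|x − 2| / (8·|x + 6|).
Require δ ≤ 4, so |x + 6| ≥ |8| − |x − 2| > 8 − 4 = 4.
Hence |(5x + 3)/(x + 6) − (13/8)| < 27|x − 2|/(8·4) = (27/32)|x − 2|, which is < ε once |x − 2| < (32/27)ε.
Take δ = min(4, (32/27)ε). Then 0 < |x − 2| < δ forces both bounds, so |(5x + 3)/(x + 6) − (13/8)| < ε.

δ = min(4, (32/27)ε)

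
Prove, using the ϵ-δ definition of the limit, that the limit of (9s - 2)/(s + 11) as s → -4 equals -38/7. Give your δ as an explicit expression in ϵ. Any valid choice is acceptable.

δ = min(7/2, (49/202)ϵ)

Fix ϵ > 0. We want δ > 0 with 0 < |s + 4| < δ ⇒ |(9s - 2)/(s + 11) + 38/7| < ϵ.
Combining over a common denominator, (9s - 2)/(s + 11) + 38/7 = [(9s - 2)·7 − (-38)·(s + 11)] / [7·(s + 11)] = 101(s + 4) / (7(s + 11)).
So |(9s - 2)/(s + 11) + 38/7| = 101|s + 4| / (7·|s + 11|).
Restrict δ ≤ 7/2. Then |s + 4| < 7/2 gives |s + 11| = |(s + 4) + 7| ≥ 7 − 7/2 = 7/2.
Hence |(9s - 2)/(s + 11) + 38/7| < 101|s + 4|/(7·(7/2)) = (202/49)|s + 4|, which is < ϵ once |s + 4| < (49/202)ϵ.
Take δ = min(7/2, (49/202)ϵ). Then 0 < |s + 4| < δ forces both bounds, so |(9s - 2)/(s + 11) + 38/7| < ϵ.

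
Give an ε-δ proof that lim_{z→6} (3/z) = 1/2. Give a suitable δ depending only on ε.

δ = min(3, 6ε)

Fix ε > 0. We seek δ > 0 such that 0 < |z − 6| < δ implies |3/z − (1/2)| < ε.
|3/z − (1/2)| = 3·|6 − z|/(6·|z|) = 3|z − 6|/(6|z|).
Restrict δ ≤ 3. Then |z − 6| < 3 gives |z| > 3, so 6|z| > 18.
Then |3/z − (1/2)| < 3|z − 6|/18, which is < ε when |z − 6| < 6ε.
Take δ = min(3, 6ε). Then 0 < |z − 6| < δ gives both |z − 6| < 3 and |z − 6| < 6ε, so |3/z − (1/2)| < ε.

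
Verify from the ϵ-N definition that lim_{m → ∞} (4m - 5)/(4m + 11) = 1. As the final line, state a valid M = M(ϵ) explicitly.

M = 4/ϵ

Suppose ϵ > 0. For m ≥ 1, |(4m - 5)/(4m + 11) − 1| = |-64|/(4(4m + 11)) = 64/(4(4m + 11)).
Since 4m + 11 ≥ 4m for m ≥ 1, this is ≤ 64/(4·4m) = 4/m.
So |(4m - 5)/(4m + 11) − 1| < ϵ whenever m > 4/ϵ.
Take M = 4/ϵ. If m > M then |(4m - 5)/(4m + 11) − 1| ≤ 4/m < ϵ.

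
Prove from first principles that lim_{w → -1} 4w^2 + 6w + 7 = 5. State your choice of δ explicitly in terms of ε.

δ = min(2, ε/14)

Fix ε > 0. We want δ > 0 such that 0 < |w + 1| < δ implies |(4w^2 + 6w + 7) − 5| < ε.
(4w^2 + 6w + 7) − 5 = 4w^2 + 6w + 2 = (w + 1)(4w + 2).
So |(4w^2 + 6w + 7) − 5| = |w + 1|·|4w + 2|.
Assume first that |w + 1| < 2, so |w| < 3. Then |4w + 2| ≤ 4·3 + 2 = 14.
Hence |(4w^2 + 6w + 7) − 5| ≤ 14|w + 1| < ε provided |w + 1| < ε/14.
Choosing δ = min(2, ε/14) ensures both conditions, hence |(4w^2 + 6w + 7) − 5| < ε.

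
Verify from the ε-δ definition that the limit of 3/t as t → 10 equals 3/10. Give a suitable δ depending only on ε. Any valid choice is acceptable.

Suppose ε > 0. We seek δ > 0 such that 0 < |t − 10| < δ implies |3/t − (3/10)| < ε.
|3/t − (3/10)| = 3·|10 − t|/(10·|t|) = 3|t − 10|/(10|t|).
Require δ ≤ 5 so that |t| > 10 − 5 = 5, hence 10|t| > 50.
Then |3/t − (3/10)| < 3|t − 10|/50, which is < ε when |t − 10| < (50/3)ε.
Take δ = min(5, (50/3)ε). Then 0 < |t − 10| < δ gives both |t − 10| < 5 and |t − 10| < (50/3)ε, so |3/t − (3/10)| < ε.

δ = min(5, (50/3)ε)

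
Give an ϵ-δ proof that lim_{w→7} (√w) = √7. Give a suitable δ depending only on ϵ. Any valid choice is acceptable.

δ = min(7, √7·ϵ)

Suppose ϵ > 0. We want δ > 0 such that 0 < |w − 7| < δ implies |√w − √7| < ϵ.
Multiplying by the conjugate, |√w − √7| = |w − 7|/(√w + √7).
Restrict δ ≤ 7 so that |w − 7| < 7 forces w > 0, and then √w + √7 > √7.
Hence |√w − √7| < |w − 7|/√7, which is < ϵ once |w − 7| < √7·ϵ.
Take δ = min(7, √7·ϵ). If 0 < |w − 7| < δ then w > 0 and |√w − √7| < |w − 7|/√7 < ϵ.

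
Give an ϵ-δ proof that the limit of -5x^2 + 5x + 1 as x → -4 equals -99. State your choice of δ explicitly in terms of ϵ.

δ = min(1, ϵ/50)

Suppose ϵ > 0. We want δ > 0 such that 0 < |x + 4| < δ implies |(-5x^2 + 5x + 1) + 99| < ϵ.
(-5x^2 + 5x + 1) + 99 = -5x^2 + 5x + 100 = (x + 4)(-5x + 25).
So |(-5x^2 + 5x + 1) + 99| = |x + 4|·|-5x + 25|.
Require δ ≤ 1. Then |x + 4| < 1 gives |x| < 5, and by the triangle inequality |-5x + 25| ≤ 5·5 + 25 = 50.
Hence |(-5x^2 + 5x + 1) + 99| ≤ 50|x + 4| < ϵ provided |x + 4| < ϵ/50.
Choosing δ = min(1, ϵ/50) ensures both conditions, hence |(-5x^2 + 5x + 1) + 99| < ϵ.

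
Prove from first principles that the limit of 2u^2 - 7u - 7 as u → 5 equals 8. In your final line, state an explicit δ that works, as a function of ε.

Let ε > 0. We want δ > 0 such that 0 < |u − 5| < δ implies |(2u^2 - 7u - 7) − 8| < ε.
(2u^2 - 7u - 7) − 8 = 2u^2 - 7u - 15 = (u − 5)(2u + 3).
So |(2u^2 - 7u - 7) − 8| = |u − 5|·|2u + 3|.
Assume first that |u − 5| < 1, so |u| < 6. Then |2u + 3| ≤ 2·6 + 3 = 15.
Hence |(2u^2 - 7u - 7) − 8| ≤ 15|u − 5| < ε provided |u − 5| < ε/15.
Take δ = min(1, ε/15). Then 0 < |u − 5| < δ gives both |u − 5| < 1 and |u − 5| < ε/15, so |(2u^2 - 7u - 7) − 8| < ε.

δ = min(1, ε/15)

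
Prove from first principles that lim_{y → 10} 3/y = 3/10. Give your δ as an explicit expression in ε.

Let ε > 0. We seek δ > 0 such that 0 < |y − 10| < δ implies |3/y − (3/10)| < ε.
|3/y − (3/10)| = 3·|10 − y|/(10·|y|) = 3|y − 10|/(10|y|).
Require δ ≤ 5 so that |y| > 10 − 5 = 5, hence 10|y| > 50.
Then |3/y − (3/10)| < 3|y − 10|/50, which is < ε when |y − 10| < (50/3)ε.
Take δ = min(5, (50/3)ε). Then 0 < |y − 10| < δ gives both |y − 10| < 5 and |y − 10| < (50/3)ε, so |3/y − (3/10)| < ε.

δ = min(5, (50/3)ε)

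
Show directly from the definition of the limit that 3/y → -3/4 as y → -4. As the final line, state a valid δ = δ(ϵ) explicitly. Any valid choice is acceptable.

δ = min(2, (8/3)ϵ)

Suppose ϵ > 0. We seek δ > 0 such that 0 < |y + 4| < δ implies |3/y + 3/4| < ϵ.
|3/y + 3/4| = 3·|-4 − y|/(4·|y|) = 3|y + 4|/(4|y|).
Restrict δ ≤ 2. Then |y + 4| < 2 gives |y| > 2, so 4|y| > 8.
Then |3/y + 3/4| < 3|y + 4|/8, which is < ϵ when |y + 4| < (8/3)ϵ.
Take δ = min(2, (8/3)ϵ). Then 0 < |y + 4| < δ gives both |y + 4| < 2 and |y + 4| < (8/3)ϵ, so |3/y + 3/4| < ϵ.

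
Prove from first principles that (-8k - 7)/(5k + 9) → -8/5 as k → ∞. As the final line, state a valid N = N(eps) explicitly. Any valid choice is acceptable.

N = (37/25)/eps

Let eps > 0 be given. For k ≥ 1, |(-8k - 7)/(5k + 9) + 8/5| = |37|/(5(5k + 9)) = 37/(5(5k + 9)).
Since 5k + 9 ≥ 5k for k ≥ 1, this is ≤ 37/(5·5k) = (37/25)/k.
So |(-8k - 7)/(5k + 9) + 8/5| < eps whenever k > (37/25)/eps.
Take N = (37/25)/eps. If k > N then |(-8k - 7)/(5k + 9) + 8/5| ≤ (37/25)/k < eps.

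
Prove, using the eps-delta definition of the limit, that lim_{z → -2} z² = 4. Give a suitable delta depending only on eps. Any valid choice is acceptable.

Let eps > 0 be given. We seek delta > 0 with 0 < |z + 2| < delta ⇒ |z² − 4| < eps.
Factor: z² − 4 = (z + 2)(z - 2), so |z² − 4| = |z + 2|·|z - 2|.
Restrict delta ≤ 1. Then |z + 2| < 1 gives |z| < 3, so by the triangle inequality |z - 2| ≤ 3 + 2 = 5.
Hence |z² − 4| ≤ 5|z + 2|, which is < eps once |z + 2| < eps/5.
Take delta = min(1, eps/5). If 0 < |z + 2| < delta then both bounds hold and |z² − 4| ≤ 5|z + 2| < 5·(eps/5) = eps.

delta = min(1, eps/5)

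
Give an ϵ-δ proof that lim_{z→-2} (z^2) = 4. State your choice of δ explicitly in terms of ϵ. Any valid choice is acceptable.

Fix ϵ > 0. We seek δ > 0 with 0 < |z + 2| < δ ⇒ |z^2 − 4| < ϵ.
Factor: z^2 − 4 = (z + 2)(z - 2), so |z^2 − 4| = |z + 2|·|z - 2|.
Restrict δ ≤ 1. Then |z + 2| < 1 gives |z| < 3, so by the triangle inequality |z - 2| ≤ 3 + 2 = 5.
Hence |z^2 − 4| ≤ 5|z + 2|, which is < ϵ once |z + 2| < ϵ/5.
Take δ = min(1, ϵ/5). If 0 < |z + 2| < δ then both bounds hold and |z^2 − 4| ≤ 5|z + 2| < 5·(ϵ/5) = ϵ.

δ = min(1, ϵ/5)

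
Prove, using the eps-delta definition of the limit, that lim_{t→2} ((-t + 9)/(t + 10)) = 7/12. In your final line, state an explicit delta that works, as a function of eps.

Let eps > 0 be given. We want delta > 0 with 0 < |t − 2| < delta ⇒ |(-t + 9)/(t + 10) − (7/12)| < eps.
Combining over a common denominator, (-t + 9)/(t + 10) − (7/12) = [(-t + 9)·12 − 7·(t + 10)] / [12·(t + 10)] = -19(t − 2) / (12(t + 10)).
So |(-t + 9)/(t + 10) − (7/12)| = 19|t − 2| / (12·|t + 10|).
Require delta ≤ 6, so |t + 10| ≥ |12| − |t − 2| > 12 − 6 = 6.
Hence |(-t + 9)/(t + 10) − (7/12)| < 19|t − 2|/(12·6) = (19/72)|t − 2|, which is < eps once |t − 2| < (72/19)eps.
Take delta = min(6, (72/19)eps). Then 0 < |t − 2| < delta forces both bounds, so |(-t + 9)/(t + 10) − (7/12)| < eps.

delta = min(6, (72/19)eps)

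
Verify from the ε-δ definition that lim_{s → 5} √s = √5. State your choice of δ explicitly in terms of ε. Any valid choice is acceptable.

δ = min(5, √5·ε)

Fix ε > 0. We want δ > 0 such that 0 < |s − 5| < δ implies |√s − √5| < ε.
Rationalise: √s − √5 = (s − 5)/(√s + √5), so |√s − √5| = |s − 5|/(√s + √5).
Restrict δ ≤ 5 so that |s − 5| < 5 forces s > 0, and then √s + √5 > √5.
Hence |√s − √5| < |s − 5|/√5, which is < ε once |s − 5| < √5·ε.
Take δ = min(5, √5·ε). If 0 < |s − 5| < δ then s > 0 and |√s − √5| < |s − 5|/√5 < ε.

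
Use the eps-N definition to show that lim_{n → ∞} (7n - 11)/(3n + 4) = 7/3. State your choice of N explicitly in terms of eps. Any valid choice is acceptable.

N = (61/9)/eps

Let eps > 0. For n ≥ 1, |(7n - 11)/(3n + 4) − (7/3)| = |-61|/(3(3n + 4)) = 61/(3(3n + 4)).
Since 3n + 4 ≥ 3n for n ≥ 1, this is ≤ 61/(3·3n) = (61/9)/n.
So |(7n - 11)/(3n + 4) − (7/3)| < eps whenever n > (61/9)/eps.
Take N = (61/9)/eps. If n > N then |(7n - 11)/(3n + 4) − (7/3)| ≤ (61/9)/n < eps.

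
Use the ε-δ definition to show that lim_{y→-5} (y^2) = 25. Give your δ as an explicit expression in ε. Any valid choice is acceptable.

δ = min(2, ε/12)

Fix ε > 0. We seek δ > 0 with 0 < |y + 5| < δ ⇒ |y^2 − 25| < ε.
Factor: y^2 − 25 = (y + 5)(y - 5), so |y^2 − 25| = |y + 5|·|y - 5|.
Restrict δ ≤ 2. Then |y + 5| < 2 gives |y| < 7, so by the triangle inequality |y - 5| ≤ 7 + 5 = 12.
Hence |y^2 − 25| ≤ 12|y + 5|, which is < ε once |y + 5| < ε/12.
Take δ = min(2, ε/12). If 0 < |y + 5| < δ then both bounds hold and |y^2 − 25| ≤ 12|y + 5| < 12·(ε/12) = ε.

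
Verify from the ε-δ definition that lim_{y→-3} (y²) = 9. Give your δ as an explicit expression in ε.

Let ε > 0. We seek δ > 0 with 0 < |y + 3| < δ ⇒ |y² − 9| < ε.
Factor: y² − 9 = (y + 3)(y - 3), so |y² − 9| = |y + 3|·|y - 3|.
Impose δ ≤ 1 so that |y| < 4; then |y - 3| ≤ 7.
Hence |y² − 9| ≤ 7|y + 3|, which is < ε once |y + 3| < ε/7.
Take δ = min(1, ε/7). If 0 < |y + 3| < δ then both bounds hold and |y² − 9| ≤ 7|y + 3| < 7·(ε/7) = ε.

δ = min(1, ε/7)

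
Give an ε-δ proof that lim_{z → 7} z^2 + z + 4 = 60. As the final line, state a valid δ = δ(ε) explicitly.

δ = min(2, ε/17)

Let ε > 0 be given. We want δ > 0 such that 0 < |z − 7| < δ implies |(z^2 + z + 4) − 60| < ε.
(z^2 + z + 4) − 60 = z^2 + z - 56 = (z − 7)(z + 8).
So |(z^2 + z + 4) − 60| = |z − 7|·|z + 8|.
Require δ ≤ 2. Then |z − 7| < 2 gives |z| < 9, and by the triangle inequality |z + 8| ≤ 9 + 8 = 17.
Hence |(z^2 + z + 4) − 60| ≤ 17|z − 7| < ε provided |z − 7| < ε/17.
Take δ = min(2, ε/17). Then 0 < |z − 7| < δ gives both |z − 7| < 2 and |z − 7| < ε/17, so |(z^2 + z + 4) − 60| < ε.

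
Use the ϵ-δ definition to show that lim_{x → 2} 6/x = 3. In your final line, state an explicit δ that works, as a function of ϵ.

Let ϵ > 0 be given. We seek δ > 0 such that 0 < |x − 2| < δ implies |6/x − 3| < ϵ.
|6/x − 3| = 6·|2 − x|/(2·|x|) = 6|x − 2|/(2|x|).
Restrict δ ≤ 1. Then |x − 2| < 1 gives |x| > 1, so 2|x| > 2.
Then |6/x − 3| < 6|x − 2|/2, which is < ϵ when |x − 2| < (1/3)ϵ.
Take δ = min(1, (1/3)ϵ). Then 0 < |x − 2| < δ gives both |x − 2| < 1 and |x − 2| < (1/3)ϵ, so |6/x − 3| < ϵ.

δ = min(1, (1/3)ϵ)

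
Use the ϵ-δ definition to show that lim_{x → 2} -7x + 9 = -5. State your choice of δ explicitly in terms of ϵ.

Suppose ϵ > 0. We need δ > 0 so that 0 < |x − 2| < δ implies |(-7x + 9) + 5| < ϵ.
|(-7x + 9) + 5| = |-7x + 14| = 7|x − 2|.
Thus it suffices that |x − 2| < ϵ/7.
Choosing δ = ϵ/7 gives |(-7x + 9) + 5| = 7|x − 2| < ϵ whenever |x − 2| < δ.

δ = ϵ/7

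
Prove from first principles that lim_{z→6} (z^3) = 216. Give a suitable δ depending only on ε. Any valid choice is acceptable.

Suppose ε > 0. We seek δ > 0 with 0 < |z − 6| < δ ⇒ |z^3 − 216| < ε.
Factor: z^3 − 216 = (z − 6)(z^2 + 6z + 36), so |z^3 − 216| = |z − 6|·|z^2 + 6z + 36|.
Restrict δ ≤ 2. Then |z − 6| < 2 gives |z| < 8, so by the triangle inequality |z^2 + 6z + 36| ≤ 8^2 + 6·8 + 36 = 148.
Hence |z^3 − 216| ≤ 148|z − 6|, which is < ε once |z − 6| < ε/148.
Take δ = min(2, ε/148). If 0 < |z − 6| < δ then both bounds hold and |z^3 − 216| ≤ 148|z − 6| < 148·(ε/148) = ε.

δ = min(2, ε/148)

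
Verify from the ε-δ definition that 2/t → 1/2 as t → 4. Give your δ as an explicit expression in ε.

δ = min(2, 4ε)

Suppose ε > 0. We seek δ > 0 such that 0 < |t − 4| < δ implies |2/t − (1/2)| < ε.
|2/t − (1/2)| = 2·|4 − t|/(4·|t|) = 2|t − 4|/(4|t|).
Restrict δ ≤ 2. Then |t − 4| < 2 gives |t| > 2, so 4|t| > 8.
Then |2/t − (1/2)| < 2|t − 4|/8, which is < ε when |t − 4| < 4ε.
Take δ = min(2, 4ε). Then 0 < |t − 4| < δ gives both |t − 4| < 2 and |t − 4| < 4ε, so |2/t − (1/2)| < ε.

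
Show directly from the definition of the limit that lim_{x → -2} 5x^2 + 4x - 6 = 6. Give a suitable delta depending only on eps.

Let eps > 0 be given. We want delta > 0 such that 0 < |x + 2| < delta implies |(5x^2 + 4x - 6) − 6| < eps.
(5x^2 + 4x - 6) − 6 = 5x^2 + 4x - 12 = (x + 2)(5x - 6).
So |(5x^2 + 4x - 6) − 6| = |x + 2|·|5x - 6|.
Assume first that |x + 2| < 1, so |x| < 3. Then |5x - 6| ≤ 5·3 + 6 = 21.
Hence |(5x^2 + 4x - 6) − 6| ≤ 21|x + 2| < eps provided |x + 2| < eps/21.
Choosing delta = min(1, eps/21) ensures both conditions, hence |(5x^2 + 4x - 6) − 6| < eps.

delta = min(1, eps/21)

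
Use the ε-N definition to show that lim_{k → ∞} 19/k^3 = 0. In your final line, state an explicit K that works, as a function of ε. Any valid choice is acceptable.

K = (19/ε)^{1/3}

Fix ε > 0. For k ≥ 1, |19/k^3 − 0| = 19/k^3.
19/k^3 < ε ⇔ k^3 > 19/ε ⇔ k > (19/ε)^{1/3}.
Take K = (19/ε)^{1/3}. Then k > K implies 19/k^3 < ε.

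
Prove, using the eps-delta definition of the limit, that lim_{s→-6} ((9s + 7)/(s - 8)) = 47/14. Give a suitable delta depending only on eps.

Let eps > 0 be given. We want delta > 0 with 0 < |s + 6| < delta ⇒ |(9s + 7)/(s - 8) − (47/14)| < eps.
Combining over a common denominator, (9s + 7)/(s - 8) − (47/14) = [(9s + 7)·(-14) − (-47)·(s - 8)] / [(-14)·(s - 8)] = -79(s + 6) / ((-14)(s - 8)).
So |(9s + 7)/(s - 8) − (47/14)| = 79|s + 6| / (14·|s − 8|).
Restrict delta ≤ 7. Then |s + 6| < 7 gives |s − 8| = |(s + 6) + (-14)| ≥ 14 − 7 = 7.
Hence |(9s + 7)/(s - 8) − (47/14)| < 79|s + 6|/(14·7) = (79/98)|s + 6|, which is < eps once |s + 6| < (98/79)eps.
Take delta = min(7, (98/79)eps). Then 0 < |s + 6| < delta forces both bounds, so |(9s + 7)/(s - 8) − (47/14)| < eps.

delta = min(7, (98/79)eps)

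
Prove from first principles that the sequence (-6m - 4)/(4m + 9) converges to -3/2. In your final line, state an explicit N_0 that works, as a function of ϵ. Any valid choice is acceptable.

Fix ϵ > 0. For m ≥ 1, |(-6m - 4)/(4m + 9) + 3/2| = |38|/(4(4m + 9)) = 38/(4(4m + 9)).
Since 4m + 9 ≥ 4m for m ≥ 1, this is ≤ 38/(4·4m) = (19/8)/m.
So |(-6m - 4)/(4m + 9) + 3/2| < ϵ whenever m > (19/8)/ϵ.
Take N_0 = (19/8)/ϵ. If m > N_0 then |(-6m - 4)/(4m + 9) + 3/2| ≤ (19/8)/m < ϵ.

N_0 = (19/8)/ϵ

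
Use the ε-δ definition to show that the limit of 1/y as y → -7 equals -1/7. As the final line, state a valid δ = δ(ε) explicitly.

δ = min(7/2, (49/2)ε)

Let ε > 0. We seek δ > 0 such that 0 < |y + 7| < δ implies |1/y + 1/7| < ε.
|1/y + 1/7| = |-7 − y|/(7·|y|) = |y + 7|/(7|y|).
Restrict δ ≤ 7/2. Then |y + 7| < 7/2 gives |y| > 7/2, so 7|y| > 49/2.
Then |1/y + 1/7| < |y + 7|/(49/2), which is < ε when |y + 7| < (49/2)ε.
Take δ = min(7/2, (49/2)ε). Then 0 < |y + 7| < δ gives both |y + 7| < 7/2 and |y + 7| < (49/2)ε, so |1/y + 1/7| < ε.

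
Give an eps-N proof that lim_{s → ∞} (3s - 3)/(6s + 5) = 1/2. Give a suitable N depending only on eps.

Fix eps > 0. We seek N > 0 such that s > N implies |(3s - 3)/(6s + 5) − (1/2)| < eps.
(3s - 3)/(6s + 5) − (1/2) = (6(3s - 3) − 3(6s + 5)) / (6(6s + 5)) = -33/(6(6s + 5)).
For s > 0 we have 6s + 5 > 6s, so |(3s - 3)/(6s + 5) − (1/2)| = 33/(6(6s + 5)) < 33/(6·6s) = (11/12)/s.
Thus |(3s - 3)/(6s + 5) − (1/2)| < eps whenever s > (11/12)/eps.
Take N = (11/12)/eps. If s > N then |(3s - 3)/(6s + 5) − (1/2)| < (11/12)/s < eps.

N = (11/12)/eps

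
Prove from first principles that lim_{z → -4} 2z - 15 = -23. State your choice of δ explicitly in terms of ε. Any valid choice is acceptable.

Fix ε > 0. We need δ > 0 so that 0 < |z + 4| < δ implies |(2z - 15) + 23| < ε.
Since (2z - 15) + 23 = 2(z + 4), we have |(2z - 15) + 23| = 2|z + 4|.
Thus it suffices that |z + 4| < ε/2.
Choosing δ = ε/2 gives |(2z - 15) + 23| = 2|z + 4| < ε whenever |z + 4| < δ.

δ = ε/2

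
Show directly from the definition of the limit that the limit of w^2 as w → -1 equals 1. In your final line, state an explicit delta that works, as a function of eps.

delta = min(1, eps/3)

Fix eps > 0. We seek delta > 0 with 0 < |w + 1| < delta ⇒ |w^2 − 1| < eps.
Factor: w^2 − 1 = (w + 1)(w - 1), so |w^2 − 1| = |w + 1|·|w - 1|.
Impose delta ≤ 1 so that |w| < 2; then |w - 1| ≤ 3.
Hence |w^2 − 1| ≤ 3|w + 1|, which is < eps once |w + 1| < eps/3.
Take delta = min(1, eps/3). If 0 < |w + 1| < delta then both bounds hold and |w^2 − 1| ≤ 3|w + 1| < 3·(eps/3) = eps.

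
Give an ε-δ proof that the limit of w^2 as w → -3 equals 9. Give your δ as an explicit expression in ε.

Let ε > 0. We seek δ > 0 with 0 < |w + 3| < δ ⇒ |w^2 − 9| < ε.
Factor: w^2 − 9 = (w + 3)(w - 3), so |w^2 − 9| = |w + 3|·|w - 3|.
Impose δ ≤ 1 so that |w| < 4; then |w - 3| ≤ 7.
Hence |w^2 − 9| ≤ 7|w + 3|, which is < ε once |w + 3| < ε/7.
Take δ = min(1, ε/7). If 0 < |w + 3| < δ then both bounds hold and |w^2 − 9| ≤ 7|w + 3| < 7·(ε/7) = ε.

δ = min(1, ε/7)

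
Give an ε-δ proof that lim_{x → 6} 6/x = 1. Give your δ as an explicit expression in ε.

δ = min(3, 3ε)

Let ε > 0 be given. We seek δ > 0 such that 0 < |x − 6| < δ implies |6/x − 1| < ε.
|6/x − 1| = 6·|6 − x|/(6·|x|) = 6|x − 6|/(6|x|).
Require δ ≤ 3 so that |x| > 6 − 3 = 3, hence 6|x| > 18.
Then |6/x − 1| < 6|x − 6|/18, which is < ε when |x − 6| < 3ε.
Take δ = min(3, 3ε). Then 0 < |x − 6| < δ gives both |x − 6| < 3 and |x − 6| < 3ε, so |6/x − 1| < ε.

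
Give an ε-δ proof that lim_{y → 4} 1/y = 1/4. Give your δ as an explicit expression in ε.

Fix ε > 0. We seek δ > 0 such that 0 < |y − 4| < δ implies |1/y − (1/4)| < ε.
|1/y − (1/4)| = |4 − y|/(4·|y|) = |y − 4|/(4|y|).
Require δ ≤ 2 so that |y| > 4 − 2 = 2, hence 4|y| > 8.
Then |1/y − (1/4)| < |y − 4|/8, which is < ε when |y − 4| < 8ε.
Take δ = min(2, 8ε). Then 0 < |y − 4| < δ gives both |y − 4| < 2 and |y − 4| < 8ε, so |1/y − (1/4)| < ε.

δ = min(2, 8ε)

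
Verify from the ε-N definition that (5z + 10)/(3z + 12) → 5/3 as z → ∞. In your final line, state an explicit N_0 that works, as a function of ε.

N_0 = (10/3)/ε

Fix ε > 0. We seek N_0 > 0 such that z > N_0 implies |(5z + 10)/(3z + 12) − (5/3)| < ε.
(5z + 10)/(3z + 12) − (5/3) = (3(5z + 10) − 5(3z + 12)) / (3(3z + 12)) = -30/(3(3z + 12)).
For z > 0 we have 3z + 12 > 3z, so |(5z + 10)/(3z + 12) − (5/3)| = 30/(3(3z + 12)) < 30/(3·3z) = (10/3)/z.
Thus |(5z + 10)/(3z + 12) − (5/3)| < ε whenever z > (10/3)/ε.
Take N_0 = (10/3)/ε. If z > N_0 then |(5z + 10)/(3z + 12) − (5/3)| < (10/3)/z < ε.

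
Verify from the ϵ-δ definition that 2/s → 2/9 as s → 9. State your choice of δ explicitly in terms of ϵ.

δ = min(9/2, (81/4)ϵ)

Fix ϵ > 0. We seek δ > 0 such that 0 < |s − 9| < δ implies |2/s − (2/9)| < ϵ.
|2/s − (2/9)| = 2·|9 − s|/(9·|s|) = 2|s − 9|/(9|s|).
Restrict δ ≤ 9/2. Then |s − 9| < 9/2 gives |s| > 9/2, so 9|s| > 81/2.
Then |2/s − (2/9)| < 2|s − 9|/(81/2), which is < ϵ when |s − 9| < (81/4)ϵ.
Take δ = min(9/2, (81/4)ϵ). Then 0 < |s − 9| < δ gives both |s − 9| < 9/2 and |s − 9| < (81/4)ϵ, so |2/s − (2/9)| < ϵ.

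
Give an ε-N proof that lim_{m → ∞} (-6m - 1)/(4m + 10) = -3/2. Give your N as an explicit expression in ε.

N = (7/2)/ε

Suppose ε > 0. For m ≥ 1, |(-6m - 1)/(4m + 10) + 3/2| = |56|/(4(4m + 10)) = 56/(4(4m + 10)).
Since 4m + 10 ≥ 4m for m ≥ 1, this is ≤ 56/(4·4m) = (7/2)/m.
So |(-6m - 1)/(4m + 10) + 3/2| < ε whenever m > (7/2)/ε.
Take N = (7/2)/ε. If m > N then |(-6m - 1)/(4m + 10) + 3/2| ≤ (7/2)/m < ε.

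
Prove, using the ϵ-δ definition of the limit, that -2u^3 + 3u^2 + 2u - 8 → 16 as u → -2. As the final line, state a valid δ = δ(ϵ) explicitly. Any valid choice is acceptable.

Fix ϵ > 0. We want δ > 0 such that 0 < |u + 2| < δ implies |(-2u^3 + 3u^2 + 2u - 8) − 16| < ϵ.
(-2u^3 + 3u^2 + 2u - 8) − 16 = -2u^3 + 3u^2 + 2u - 24 = (u + 2)(-2u^2 + 7u - 12).
So |(-2u^3 + 3u^2 + 2u - 8) − 16| = |u + 2|·|-2u^2 + 7u - 12|.
Require δ ≤ 1. Then |u + 2| < 1 gives |u| < 3, and by the triangle inequality |-2u^2 + 7u - 12| ≤ 2·3^2 + 7·3 + 12 = 51.
Hence |(-2u^3 + 3u^2 + 2u - 8) − 16| ≤ 51|u + 2| < ϵ provided |u + 2| < ϵ/51.
Choosing δ = min(1, ϵ/51) ensures both conditions, hence |(-2u^3 + 3u^2 + 2u - 8) − 16| < ϵ.

δ = min(1, ϵ/51)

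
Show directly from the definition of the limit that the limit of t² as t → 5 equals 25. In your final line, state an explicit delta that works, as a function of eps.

delta = min(2, eps/12)

Let eps > 0. We seek delta > 0 with 0 < |t − 5| < delta ⇒ |t² − 25| < eps.
Factor: t² − 25 = (t − 5)(t + 5), so |t² − 25| = |t − 5|·|t + 5|.
Impose delta ≤ 2 so that |t| < 7; then |t + 5| ≤ 12.
Hence |t² − 25| ≤ 12|t − 5|, which is < eps once |t − 5| < eps/12.
Take delta = min(2, eps/12). If 0 < |t − 5| < delta then both bounds hold and |t² − 25| ≤ 12|t − 5| < 12·(eps/12) = eps.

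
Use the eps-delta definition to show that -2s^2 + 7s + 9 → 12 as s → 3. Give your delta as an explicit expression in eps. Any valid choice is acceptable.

delta = min(2, eps/11)

Suppose eps > 0. We want delta > 0 such that 0 < |s − 3| < delta implies |(-2s^2 + 7s + 9) − 12| < eps.
(-2s^2 + 7s + 9) − 12 = -2s^2 + 7s - 3 = (s − 3)(-2s + 1).
So |(-2s^2 + 7s + 9) − 12| = |s − 3|·|-2s + 1|.
Require delta ≤ 2. Then |s − 3| < 2 gives |s| < 5, and by the triangle inequality |-2s + 1| ≤ 2·5 + 1 = 11.
Hence |(-2s^2 + 7s + 9) − 12| ≤ 11|s − 3| < eps provided |s − 3| < eps/11.
Choosing delta = min(2, eps/11) ensures both conditions, hence |(-2s^2 + 7s + 9) − 12| < eps.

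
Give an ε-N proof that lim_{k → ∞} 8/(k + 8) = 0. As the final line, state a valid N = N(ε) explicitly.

N = 8/ε

Fix ε > 0. For k ≥ 1, |8/(k + 8) − 0| = 8/(k + 8) ≤ 8/k.
We need 8/k < ε, i.e. k > 8/ε.
Take N = 8/ε. If k > N then |8/(k + 8)| ≤ 8/k < ε.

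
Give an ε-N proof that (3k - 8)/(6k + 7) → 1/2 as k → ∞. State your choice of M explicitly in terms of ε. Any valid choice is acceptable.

M = (23/12)/ε

Suppose ε > 0. For k ≥ 1, |(3k - 8)/(6k + 7) − (1/2)| = |-69|/(6(6k + 7)) = 69/(6(6k + 7)).
Since 6k + 7 ≥ 6k for k ≥ 1, this is ≤ 69/(6·6k) = (23/12)/k.
So |(3k - 8)/(6k + 7) − (1/2)| < ε whenever k > (23/12)/ε.
Take M = (23/12)/ε. If k > M then |(3k - 8)/(6k + 7) − (1/2)| ≤ (23/12)/k < ε.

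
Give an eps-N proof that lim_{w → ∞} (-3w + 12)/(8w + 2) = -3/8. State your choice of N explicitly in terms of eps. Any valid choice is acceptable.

Let eps > 0 be given. We seek N > 0 such that w > N implies |(-3w + 12)/(8w + 2) + 3/8| < eps.
(-3w + 12)/(8w + 2) + 3/8 = (8(-3w + 12) − (-3)(8w + 2)) / (8(8w + 2)) = 102/(8(8w + 2)).
For w > 0 we have 8w + 2 > 8w, so |(-3w + 12)/(8w + 2) + 3/8| = 102/(8(8w + 2)) < 102/(8·8w) = (51/32)/w.
Thus |(-3w + 12)/(8w + 2) + 3/8| < eps whenever w > (51/32)/eps.
Take N = (51/32)/eps. If w > N then |(-3w + 12)/(8w + 2) + 3/8| < (51/32)/w < eps.

N = (51/32)/eps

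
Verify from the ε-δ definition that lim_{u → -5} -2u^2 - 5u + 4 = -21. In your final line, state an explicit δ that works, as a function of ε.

Suppose ε > 0. We want δ > 0 such that 0 < |u + 5| < δ implies |(-2u^2 - 5u + 4) + 21| < ε.
(-2u^2 - 5u + 4) + 21 = -2u^2 - 5u + 25 = (u + 5)(-2u + 5).
So |(-2u^2 - 5u + 4) + 21| = |u + 5|·|-2u + 5|.
Assume first that |u + 5| < 1, so |u| < 6. Then |-2u + 5| ≤ 2·6 + 5 = 17.
Hence |(-2u^2 - 5u + 4) + 21| ≤ 17|u + 5| < ε provided |u + 5| < ε/17.
Take δ = min(1, ε/17). Then 0 < |u + 5| < δ gives both |u + 5| < 1 and |u + 5| < ε/17, so |(-2u^2 - 5u + 4) + 21| < ε.

δ = min(1, ε/17)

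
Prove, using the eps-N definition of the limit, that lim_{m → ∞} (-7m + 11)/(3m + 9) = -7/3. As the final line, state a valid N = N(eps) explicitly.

Fix eps > 0. For m ≥ 1, |(-7m + 11)/(3m + 9) + 7/3| = |96|/(3(3m + 9)) = 96/(3(3m + 9)).
Since 3m + 9 ≥ 3m for m ≥ 1, this is ≤ 96/(3·3m) = (32/3)/m.
So |(-7m + 11)/(3m + 9) + 7/3| < eps whenever m > (32/3)/eps.
Take N = (32/3)/eps. If m > N then |(-7m + 11)/(3m + 9) + 7/3| ≤ (32/3)/m < eps.

N = (32/3)/eps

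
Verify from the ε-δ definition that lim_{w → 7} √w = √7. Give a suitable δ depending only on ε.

Fix ε > 0. We want δ > 0 such that 0 < |w − 7| < δ implies |√w − √7| < ε.
Rationalise: √w − √7 = (w − 7)/(√w + √7), so |√w − √7| = |w − 7|/(√w + √7).
Restrict δ ≤ 7 so that |w − 7| < 7 forces w > 0, and then √w + √7 > √7.
Hence |√w − √7| < |w − 7|/√7, which is < ε once |w − 7| < √7·ε.
Take δ = min(7, √7·ε). If 0 < |w − 7| < δ then w > 0 and |√w − √7| < |w − 7|/√7 < ε.

δ = min(7, √7·ε)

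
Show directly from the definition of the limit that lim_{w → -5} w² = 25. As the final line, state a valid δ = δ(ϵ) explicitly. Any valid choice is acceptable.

δ = min(1, ϵ/11)

Suppose ϵ > 0. We seek δ > 0 with 0 < |w + 5| < δ ⇒ |w² − 25| < ϵ.
Factor: w² − 25 = (w + 5)(w - 5), so |w² − 25| = |w + 5|·|w - 5|.
Restrict δ ≤ 1. Then |w + 5| < 1 gives |w| < 6, so by the triangle inequality |w - 5| ≤ 6 + 5 = 11.
Hence |w² − 25| ≤ 11|w + 5|, which is < ϵ once |w + 5| < ϵ/11.
Take δ = min(1, ϵ/11). If 0 < |w + 5| < δ then both bounds hold and |w² − 25| ≤ 11|w + 5| < 11·(ϵ/11) = ϵ.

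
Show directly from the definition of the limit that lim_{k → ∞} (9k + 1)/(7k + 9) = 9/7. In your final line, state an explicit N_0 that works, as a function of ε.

N_0 = (74/49)/ε

Let ε > 0. For k ≥ 1, |(9k + 1)/(7k + 9) − (9/7)| = |-74|/(7(7k + 9)) = 74/(7(7k + 9)).
Since 7k + 9 ≥ 7k for k ≥ 1, this is ≤ 74/(7·7k) = (74/49)/k.
So |(9k + 1)/(7k + 9) − (9/7)| < ε whenever k > (74/49)/ε.
Take N_0 = (74/49)/ε. If k > N_0 then |(9k + 1)/(7k + 9) − (9/7)| ≤ (74/49)/k < ε.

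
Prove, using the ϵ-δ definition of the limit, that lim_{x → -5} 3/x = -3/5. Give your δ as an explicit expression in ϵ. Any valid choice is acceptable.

Fix ϵ > 0. We seek δ > 0 such that 0 < |x + 5| < δ implies |3/x + 3/5| < ϵ.
|3/x + 3/5| = 3·|-5 − x|/(5·|x|) = 3|x + 5|/(5|x|).
Require δ ≤ 5/2 so that |x| > 5 − 5/2 = 5/2, hence 5|x| > 25/2.
Then |3/x + 3/5| < 3|x + 5|/(25/2), which is < ϵ when |x + 5| < (25/6)ϵ.
Take δ = min(5/2, (25/6)ϵ). Then 0 < |x + 5| < δ gives both |x + 5| < 5/2 and |x + 5| < (25/6)ϵ, so |3/x + 3/5| < ϵ.

δ = min(5/2, (25/6)ϵ)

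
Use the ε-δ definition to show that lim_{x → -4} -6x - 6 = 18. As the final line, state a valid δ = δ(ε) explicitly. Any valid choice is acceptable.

δ = ε/6

Let ε > 0 be given. We need δ > 0 so that 0 < |x + 4| < δ implies |(-6x - 6) − 18| < ε.
|(-6x - 6) − 18| = |-6x - 24| = 6|x + 4|.
So 6|x + 4| < ε exactly when |x + 4| < ε/6.
Take δ = ε/6. If 0 < |x + 4| < δ then |(-6x - 6) − 18| = 6|x + 4| < 6·(ε/6) = ε.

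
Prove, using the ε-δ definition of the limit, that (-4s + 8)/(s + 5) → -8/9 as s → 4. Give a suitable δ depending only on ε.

Fix ε > 0. We want δ > 0 with 0 < |s − 4| < δ ⇒ |(-4s + 8)/(s + 5) + 8/9| < ε.
Combining over a common denominator, (-4s + 8)/(s + 5) + 8/9 = [(-4s + 8)·9 − (-8)·(s + 5)] / [9·(s + 5)] = -28(s − 4) / (9(s + 5)).
So |(-4s + 8)/(s + 5) + 8/9| = 28|s − 4| / (9·|s + 5|).
Require δ ≤ 9/2, so |s + 5| ≥ |9| − |s − 4| > 9 − 9/2 = 9/2.
Hence |(-4s + 8)/(s + 5) + 8/9| < 28|s − 4|/(9·(9/2)) = (56/81)|s − 4|, which is < ε once |s − 4| < (81/56)ε.
Take δ = min(9/2, (81/56)ε). Then 0 < |s − 4| < δ forces both bounds, so |(-4s + 8)/(s + 5) + 8/9| < ε.

δ = min(9/2, (81/56)ε)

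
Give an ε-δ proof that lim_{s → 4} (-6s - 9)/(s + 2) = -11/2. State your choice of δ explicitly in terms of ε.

δ = min(3, 6ε)

Let ε > 0 be given. We want δ > 0 with 0 < |s − 4| < δ ⇒ |(-6s - 9)/(s + 2) + 11/2| < ε.
Combining over a common denominator, (-6s - 9)/(s + 2) + 11/2 = [(-6s - 9)·6 − (-33)·(s + 2)] / [6·(s + 2)] = -3(s − 4) / (6(s + 2)).
So |(-6s - 9)/(s + 2) + 11/2| = 3|s − 4| / (6·|s + 2|).
Require δ ≤ 3, so |s + 2| ≥ |6| − |s − 4| > 6 − 3 = 3.
Hence |(-6s - 9)/(s + 2) + 11/2| < 3|s − 4|/(6·3) = (1/6)|s − 4|, which is < ε once |s − 4| < 6ε.
Take δ = min(3, 6ε). Then 0 < |s − 4| < δ forces both bounds, so |(-6s - 9)/(s + 2) + 11/2| < ε.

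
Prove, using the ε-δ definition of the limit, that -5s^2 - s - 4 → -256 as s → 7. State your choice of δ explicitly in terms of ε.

Fix ε > 0. We want δ > 0 such that 0 < |s − 7| < δ implies |(-5s^2 - s - 4) + 256| < ε.
(-5s^2 - s - 4) + 256 = -5s^2 - s + 252 = (s − 7)(-5s - 36).
So |(-5s^2 - s - 4) + 256| = |s − 7|·|-5s - 36|.
Assume first that |s − 7| < 1, so |s| < 8. Then |-5s - 36| ≤ 5·8 + 36 = 76.
Hence |(-5s^2 - s - 4) + 256| ≤ 76|s − 7| < ε provided |s − 7| < ε/76.
Take δ = min(1, ε/76). Then 0 < |s − 7| < δ gives both |s − 7| < 1 and |s − 7| < ε/76, so |(-5s^2 - s - 4) + 256| < ε.

δ = min(1, ε/76)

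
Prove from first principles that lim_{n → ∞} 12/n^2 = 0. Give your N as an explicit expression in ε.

N = (12/ε)^{1/2}

Suppose ε > 0. For n ≥ 1, |12/n^2 − 0| = 12/n^2.
12/n^2 < ε ⇔ n^2 > 12/ε ⇔ n > (12/ε)^{1/2}.
Take N = (12/ε)^{1/2}. Then n > N implies 12/n^2 < ε.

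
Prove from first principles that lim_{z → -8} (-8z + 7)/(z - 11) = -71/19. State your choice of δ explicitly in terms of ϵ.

Fix ϵ > 0. We want δ > 0 with 0 < |z + 8| < δ ⇒ |(-8z + 7)/(z - 11) + 71/19| < ϵ.
Combining over a common denominator, (-8z + 7)/(z - 11) + 71/19 = [(-8z + 7)·(-19) − 71·(z - 11)] / [(-19)·(z - 11)] = 81(z + 8) / ((-19)(z - 11)).
So |(-8z + 7)/(z - 11) + 71/19| = 81|z + 8| / (19·|z − 11|).
Restrict δ ≤ 19/2. Then |z + 8| < 19/2 gives |z − 11| = |(z + 8) + (-19)| ≥ 19 − 19/2 = 19/2.
Hence |(-8z + 7)/(z - 11) + 71/19| < 81|z + 8|/(19·(19/2)) = (162/361)|z + 8|, which is < ϵ once |z + 8| < (361/162)ϵ.
Take δ = min(19/2, (361/162)ϵ). Then 0 < |z + 8| < δ forces both bounds, so |(-8z + 7)/(z - 11) + 71/19| < ϵ.

δ = min(19/2, (361/162)ϵ)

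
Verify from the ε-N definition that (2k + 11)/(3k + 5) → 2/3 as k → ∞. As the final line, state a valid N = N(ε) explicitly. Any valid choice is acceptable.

N = (23/9)/ε

Suppose ε > 0. For k ≥ 1, |(2k + 11)/(3k + 5) − (2/3)| = |23|/(3(3k + 5)) = 23/(3(3k + 5)).
Since 3k + 5 ≥ 3k for k ≥ 1, this is ≤ 23/(3·3k) = (23/9)/k.
So |(2k + 11)/(3k + 5) − (2/3)| < ε whenever k > (23/9)/ε.
Take N = (23/9)/ε. If k > N then |(2k + 11)/(3k + 5) − (2/3)| ≤ (23/9)/k < ε.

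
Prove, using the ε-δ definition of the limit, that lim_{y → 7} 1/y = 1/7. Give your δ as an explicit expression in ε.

Fix ε > 0. We seek δ > 0 such that 0 < |y − 7| < δ implies |1/y − (1/7)| < ε.
|1/y − (1/7)| = |7 − y|/(7·|y|) = |y − 7|/(7|y|).
Restrict δ ≤ 7/2. Then |y − 7| < 7/2 gives |y| > 7/2, so 7|y| > 49/2.
Then |1/y − (1/7)| < |y − 7|/(49/2), which is < ε when |y − 7| < (49/2)ε.
Take δ = min(7/2, (49/2)ε). Then 0 < |y − 7| < δ gives both |y − 7| < 7/2 and |y − 7| < (49/2)ε, so |1/y − (1/7)| < ε.

δ = min(7/2, (49/2)ε)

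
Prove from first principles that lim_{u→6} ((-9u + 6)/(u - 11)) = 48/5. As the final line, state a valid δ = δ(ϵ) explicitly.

Let ϵ > 0 be given. We want δ > 0 with 0 < |u − 6| < δ ⇒ |(-9u + 6)/(u - 11) − (48/5)| < ϵ.
Combining over a common denominator, (-9u + 6)/(u - 11) − (48/5) = [(-9u + 6)·(-5) − (-48)·(u - 11)] / [(-5)·(u - 11)] = 93(u − 6) / ((-5)(u - 11)).
So |(-9u + 6)/(u - 11) − (48/5)| = 93|u − 6| / (5·|u − 11|).
Require δ ≤ 5/2, so |u − 11| ≥ |-5| − |u − 6| > 5 − 5/2 = 5/2.
Hence |(-9u + 6)/(u - 11) − (48/5)| < 93|u − 6|/(5·(5/2)) = (186/25)|u − 6|, which is < ϵ once |u − 6| < (25/186)ϵ.
Take δ = min(5/2, (25/186)ϵ). Then 0 < |u − 6| < δ forces both bounds, so |(-9u + 6)/(u - 11) − (48/5)| < ϵ.

δ = min(5/2, (25/186)ϵ)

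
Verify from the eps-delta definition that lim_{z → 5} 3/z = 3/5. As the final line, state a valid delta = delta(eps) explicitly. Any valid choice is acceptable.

delta = min(5/2, (25/6)eps)

Let eps > 0 be given. We seek delta > 0 such that 0 < |z − 5| < delta implies |3/z − (3/5)| < eps.
|3/z − (3/5)| = 3·|5 − z|/(5·|z|) = 3|z − 5|/(5|z|).
Restrict delta ≤ 5/2. Then |z − 5| < 5/2 gives |z| > 5/2, so 5|z| > 25/2.
Then |3/z − (3/5)| < 3|z − 5|/(25/2), which is < eps when |z − 5| < (25/6)eps.
Take delta = min(5/2, (25/6)eps). Then 0 < |z − 5| < delta gives both |z − 5| < 5/2 and |z − 5| < (25/6)eps, so |3/z − (3/5)| < eps.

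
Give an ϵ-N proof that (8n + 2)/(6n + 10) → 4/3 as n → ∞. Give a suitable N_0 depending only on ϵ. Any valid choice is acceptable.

N_0 = (17/9)/ϵ

Suppose ϵ > 0. For n ≥ 1, |(8n + 2)/(6n + 10) − (4/3)| = |-68|/(6(6n + 10)) = 68/(6(6n + 10)).
Since 6n + 10 ≥ 6n for n ≥ 1, this is ≤ 68/(6·6n) = (17/9)/n.
So |(8n + 2)/(6n + 10) − (4/3)| < ϵ whenever n > (17/9)/ϵ.
Take N_0 = (17/9)/ϵ. If n > N_0 then |(8n + 2)/(6n + 10) − (4/3)| ≤ (17/9)/n < ϵ.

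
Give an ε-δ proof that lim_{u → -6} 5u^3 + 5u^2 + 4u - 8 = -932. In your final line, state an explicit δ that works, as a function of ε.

δ = min(1, ε/574)

Suppose ε > 0. We want δ > 0 such that 0 < |u + 6| < δ implies |(5u^3 + 5u^2 + 4u - 8) + 932| < ε.
(5u^3 + 5u^2 + 4u - 8) + 932 = 5u^3 + 5u^2 + 4u + 924 = (u + 6)(5u^2 - 25u + 154).
So |(5u^3 + 5u^2 + 4u - 8) + 932| = |u + 6|·|5u^2 - 25u + 154|.
Require δ ≤ 1. Then |u + 6| < 1 gives |u| < 7, and by the triangle inequality |5u^2 - 25u + 154| ≤ 5·7^2 + 25·7 + 154 = 574.
Hence |(5u^3 + 5u^2 + 4u - 8) + 932| ≤ 574|u + 6| < ε provided |u + 6| < ε/574.
Choosing δ = min(1, ε/574) ensures both conditions, hence |(5u^3 + 5u^2 + 4u - 8) + 932| < ε.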